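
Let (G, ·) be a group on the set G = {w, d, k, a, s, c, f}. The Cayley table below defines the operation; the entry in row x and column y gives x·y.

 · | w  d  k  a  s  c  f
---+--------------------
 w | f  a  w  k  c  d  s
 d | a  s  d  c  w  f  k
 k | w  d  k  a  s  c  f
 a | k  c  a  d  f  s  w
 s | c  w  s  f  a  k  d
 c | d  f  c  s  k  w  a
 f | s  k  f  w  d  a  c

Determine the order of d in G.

The identity element is k (its row matches the header).
d^1 = d
d^2 = d·d = s
d^3 = s·d = w
d^4 = w·d = a
d^5 = a·d = c
d^6 = c·d = f
d^7 = f·d = k
The first power of d equal to the identity is d^7, so ord(d) = 7.

7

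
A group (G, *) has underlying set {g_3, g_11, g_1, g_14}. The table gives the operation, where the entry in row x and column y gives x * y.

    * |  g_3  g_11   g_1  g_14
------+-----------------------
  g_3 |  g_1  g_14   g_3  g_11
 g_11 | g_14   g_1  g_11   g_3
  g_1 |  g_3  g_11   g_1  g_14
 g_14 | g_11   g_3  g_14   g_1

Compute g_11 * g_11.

g_1

Read row g_11, column g_11: g_11 * g_11 = g_1.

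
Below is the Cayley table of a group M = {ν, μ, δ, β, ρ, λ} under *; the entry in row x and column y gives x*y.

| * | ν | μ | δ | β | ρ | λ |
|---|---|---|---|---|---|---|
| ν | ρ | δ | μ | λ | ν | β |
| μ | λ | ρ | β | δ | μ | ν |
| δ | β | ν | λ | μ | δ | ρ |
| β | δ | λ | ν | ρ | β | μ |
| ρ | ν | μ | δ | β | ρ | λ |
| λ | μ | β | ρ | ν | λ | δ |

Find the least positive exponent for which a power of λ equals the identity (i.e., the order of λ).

The identity element is ρ (its row matches the header).
λ^1 = λ
λ^2 = λ*λ = δ
λ^3 = δ*λ = ρ
The first power of λ equal to the identity is λ^3, so ord(λ) = 3.

3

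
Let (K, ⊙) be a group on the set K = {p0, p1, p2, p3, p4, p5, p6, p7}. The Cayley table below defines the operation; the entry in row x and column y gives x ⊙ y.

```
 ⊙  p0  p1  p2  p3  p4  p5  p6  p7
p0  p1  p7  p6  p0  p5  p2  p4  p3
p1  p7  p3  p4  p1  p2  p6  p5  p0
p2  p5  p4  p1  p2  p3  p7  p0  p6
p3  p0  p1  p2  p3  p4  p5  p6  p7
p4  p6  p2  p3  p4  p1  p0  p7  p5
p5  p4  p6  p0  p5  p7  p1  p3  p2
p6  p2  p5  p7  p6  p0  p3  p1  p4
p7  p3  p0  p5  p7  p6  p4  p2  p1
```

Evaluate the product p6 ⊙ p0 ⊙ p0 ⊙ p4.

p7

p6 ⊙ p0 = p2
p2 ⊙ p0 = p5
p5 ⊙ p4 = p7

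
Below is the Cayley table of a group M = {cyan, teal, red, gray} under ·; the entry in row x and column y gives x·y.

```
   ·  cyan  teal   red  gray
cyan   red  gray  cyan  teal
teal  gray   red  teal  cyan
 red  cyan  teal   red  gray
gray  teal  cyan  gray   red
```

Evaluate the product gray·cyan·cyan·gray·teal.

gray·cyan = teal
teal·cyan = gray
gray·gray = red
red·teal = teal

teal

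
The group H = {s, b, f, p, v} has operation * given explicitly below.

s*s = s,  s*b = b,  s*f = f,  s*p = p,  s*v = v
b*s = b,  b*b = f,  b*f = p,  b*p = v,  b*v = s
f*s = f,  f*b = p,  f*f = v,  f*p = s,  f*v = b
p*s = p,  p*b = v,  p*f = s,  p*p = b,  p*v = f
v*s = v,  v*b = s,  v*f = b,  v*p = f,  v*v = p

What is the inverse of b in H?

First locate the identity: row s matches the header, so s is the identity.
Scan row b for s: b*v = s. Hence b^(-1) = v.

v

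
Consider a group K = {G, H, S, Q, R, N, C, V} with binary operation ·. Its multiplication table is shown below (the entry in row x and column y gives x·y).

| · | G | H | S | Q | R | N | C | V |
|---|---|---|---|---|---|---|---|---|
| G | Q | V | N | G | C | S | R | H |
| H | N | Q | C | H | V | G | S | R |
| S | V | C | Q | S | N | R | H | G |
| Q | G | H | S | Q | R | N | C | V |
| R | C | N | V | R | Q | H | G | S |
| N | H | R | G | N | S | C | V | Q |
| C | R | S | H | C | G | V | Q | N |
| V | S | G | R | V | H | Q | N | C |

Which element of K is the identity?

The identity e satisfies e·x = x for all x, so its row in the table reproduces the column headers.
Row Q reads: G, H, S, Q, R, N, C, V — exactly the header order. So Q is the identity.

Q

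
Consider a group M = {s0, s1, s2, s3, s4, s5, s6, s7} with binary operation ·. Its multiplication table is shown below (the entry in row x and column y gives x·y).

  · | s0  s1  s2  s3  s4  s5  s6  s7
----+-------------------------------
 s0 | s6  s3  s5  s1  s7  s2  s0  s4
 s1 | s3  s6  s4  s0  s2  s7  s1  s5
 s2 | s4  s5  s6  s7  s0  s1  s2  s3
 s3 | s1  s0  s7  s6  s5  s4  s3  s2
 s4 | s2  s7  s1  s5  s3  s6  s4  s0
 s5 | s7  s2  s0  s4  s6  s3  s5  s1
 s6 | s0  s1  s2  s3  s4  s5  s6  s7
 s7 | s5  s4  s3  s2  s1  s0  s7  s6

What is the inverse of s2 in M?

s2

First locate the identity: row s6 matches the header, so s6 is the identity.
Scan row s2 for s6: s2·s2 = s6. Hence s2^(-1) = s2.
(Structurally, M here is isomorphic to the dihedral group D_4.)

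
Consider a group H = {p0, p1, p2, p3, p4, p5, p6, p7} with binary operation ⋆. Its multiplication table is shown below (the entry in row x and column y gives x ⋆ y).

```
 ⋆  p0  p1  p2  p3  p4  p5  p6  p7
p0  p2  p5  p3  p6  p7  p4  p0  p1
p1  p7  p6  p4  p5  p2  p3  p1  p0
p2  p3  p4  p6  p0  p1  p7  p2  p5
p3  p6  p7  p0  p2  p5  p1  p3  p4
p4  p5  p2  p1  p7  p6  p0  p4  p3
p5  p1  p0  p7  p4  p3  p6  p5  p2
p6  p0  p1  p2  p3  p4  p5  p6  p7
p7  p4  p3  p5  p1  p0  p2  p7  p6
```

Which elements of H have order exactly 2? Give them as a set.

{p1, p2, p4, p5, p7}

Identity is p6. Compute the order of each non-identity element by repeated multiplication:
  p0: p0 → p2 → p3 → p6  (order 4)
  p1: p1 → p6  (order 2)
  p2: p2 → p6  (order 2)
  p3: p3 → p2 → p0 → p6  (order 4)
  p4: p4 → p6  (order 2)
  p5: p5 → p6  (order 2)
  p7: p7 → p6  (order 2)
Elements of order 2: {p1, p2, p4, p5, p7}.
(Structurally, H here is isomorphic to the dihedral group D_4.)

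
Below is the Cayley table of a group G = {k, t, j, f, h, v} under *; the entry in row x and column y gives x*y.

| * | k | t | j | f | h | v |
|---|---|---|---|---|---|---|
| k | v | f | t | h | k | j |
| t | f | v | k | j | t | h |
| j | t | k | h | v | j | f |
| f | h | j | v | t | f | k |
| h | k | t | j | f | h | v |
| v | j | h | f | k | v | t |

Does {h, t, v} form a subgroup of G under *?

Yes

{h, t, v} contains the identity h.
Checking products: every product of two elements of {h, t, v} (read from the table) lies in {h, t, v}, so the set is closed.
In a finite group, a nonempty closed subset is a subgroup. So {h, t, v} ≤ G.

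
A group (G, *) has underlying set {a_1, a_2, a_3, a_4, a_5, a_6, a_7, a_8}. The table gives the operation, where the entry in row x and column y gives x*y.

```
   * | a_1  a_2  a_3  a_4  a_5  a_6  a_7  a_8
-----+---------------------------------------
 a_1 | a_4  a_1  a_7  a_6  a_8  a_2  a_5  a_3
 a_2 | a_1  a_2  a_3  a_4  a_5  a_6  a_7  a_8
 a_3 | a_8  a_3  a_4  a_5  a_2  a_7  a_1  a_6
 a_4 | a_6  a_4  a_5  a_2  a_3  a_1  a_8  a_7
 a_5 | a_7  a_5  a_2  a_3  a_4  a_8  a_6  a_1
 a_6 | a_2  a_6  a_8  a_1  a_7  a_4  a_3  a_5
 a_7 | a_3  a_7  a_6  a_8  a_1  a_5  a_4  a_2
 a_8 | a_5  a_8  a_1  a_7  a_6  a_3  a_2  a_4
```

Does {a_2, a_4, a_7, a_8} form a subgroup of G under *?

Yes

{a_2, a_4, a_7, a_8} contains the identity a_2.
Checking products: every product of two elements of {a_2, a_4, a_7, a_8} (read from the table) lies in {a_2, a_4, a_7, a_8}, so the set is closed.
In a finite group, a nonempty closed subset is a subgroup. So {a_2, a_4, a_7, a_8} ≤ G.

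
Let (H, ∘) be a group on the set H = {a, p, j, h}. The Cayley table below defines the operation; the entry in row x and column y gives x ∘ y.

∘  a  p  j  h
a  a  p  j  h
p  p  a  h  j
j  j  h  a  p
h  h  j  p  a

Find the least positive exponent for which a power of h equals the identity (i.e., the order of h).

2

The identity element is a (its row matches the header).
h^1 = h
h^2 = h ∘ h = a
The first power of h equal to the identity is h^2, so ord(h) = 2.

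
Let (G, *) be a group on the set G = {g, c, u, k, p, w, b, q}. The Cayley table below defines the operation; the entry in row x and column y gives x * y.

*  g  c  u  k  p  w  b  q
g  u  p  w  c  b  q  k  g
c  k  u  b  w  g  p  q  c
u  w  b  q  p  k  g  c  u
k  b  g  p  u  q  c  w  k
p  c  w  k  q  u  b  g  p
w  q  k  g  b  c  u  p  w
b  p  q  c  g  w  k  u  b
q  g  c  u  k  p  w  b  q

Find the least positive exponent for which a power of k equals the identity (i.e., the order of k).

The identity element is q (its row matches the header).
k^1 = k
k^2 = k * k = u
k^3 = u * k = p
k^4 = p * k = q
The first power of k equal to the identity is k^4, so ord(k) = 4.

4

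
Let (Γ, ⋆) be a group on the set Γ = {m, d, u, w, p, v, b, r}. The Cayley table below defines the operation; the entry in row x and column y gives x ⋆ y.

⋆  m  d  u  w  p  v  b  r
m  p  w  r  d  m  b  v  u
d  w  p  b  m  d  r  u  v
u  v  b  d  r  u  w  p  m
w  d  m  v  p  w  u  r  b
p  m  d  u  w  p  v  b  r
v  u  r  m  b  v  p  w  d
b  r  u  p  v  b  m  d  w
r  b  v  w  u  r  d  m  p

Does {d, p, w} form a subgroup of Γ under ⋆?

d ⋆ w = m, which is not in {d, p, w}.
The subset is not closed under ⋆, so it is not a subgroup.

No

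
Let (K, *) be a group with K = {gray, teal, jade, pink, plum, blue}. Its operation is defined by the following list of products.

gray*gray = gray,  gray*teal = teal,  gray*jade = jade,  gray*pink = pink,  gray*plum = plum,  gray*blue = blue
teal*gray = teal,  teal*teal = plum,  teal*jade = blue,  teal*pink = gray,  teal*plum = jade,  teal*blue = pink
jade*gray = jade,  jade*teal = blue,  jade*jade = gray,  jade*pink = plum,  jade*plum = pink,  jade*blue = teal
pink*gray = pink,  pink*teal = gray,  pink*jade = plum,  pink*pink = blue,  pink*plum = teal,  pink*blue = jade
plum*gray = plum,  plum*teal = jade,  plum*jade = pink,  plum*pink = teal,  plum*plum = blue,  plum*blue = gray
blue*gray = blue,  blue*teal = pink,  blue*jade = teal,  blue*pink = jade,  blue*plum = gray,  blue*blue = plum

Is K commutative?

Check whether the table is symmetric across its main diagonal.
Every entry (row x, col y) equals the entry (row y, col x), so K is abelian.

Yes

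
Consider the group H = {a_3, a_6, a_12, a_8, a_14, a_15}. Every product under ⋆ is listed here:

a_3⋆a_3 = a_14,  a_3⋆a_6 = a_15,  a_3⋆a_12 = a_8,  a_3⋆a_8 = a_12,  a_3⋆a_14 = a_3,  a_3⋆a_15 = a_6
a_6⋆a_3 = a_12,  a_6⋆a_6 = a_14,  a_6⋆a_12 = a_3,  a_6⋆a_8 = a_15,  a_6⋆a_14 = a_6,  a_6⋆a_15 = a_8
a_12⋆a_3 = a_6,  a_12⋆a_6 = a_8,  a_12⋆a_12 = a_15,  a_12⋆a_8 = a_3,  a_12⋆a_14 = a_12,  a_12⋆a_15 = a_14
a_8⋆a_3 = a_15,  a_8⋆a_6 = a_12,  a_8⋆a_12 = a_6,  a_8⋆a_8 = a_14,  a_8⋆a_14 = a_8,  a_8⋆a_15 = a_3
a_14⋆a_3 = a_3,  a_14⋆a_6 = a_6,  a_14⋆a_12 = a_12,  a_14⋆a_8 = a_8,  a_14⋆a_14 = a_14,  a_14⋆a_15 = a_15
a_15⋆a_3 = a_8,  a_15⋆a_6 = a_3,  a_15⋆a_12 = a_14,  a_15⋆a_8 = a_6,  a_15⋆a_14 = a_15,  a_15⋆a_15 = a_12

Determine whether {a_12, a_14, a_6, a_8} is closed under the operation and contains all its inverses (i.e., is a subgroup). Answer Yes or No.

No

a_12 ⋆ a_12 = a_15, which is not in {a_12, a_14, a_6, a_8}.
The subset is not closed under ⋆, so it is not a subgroup.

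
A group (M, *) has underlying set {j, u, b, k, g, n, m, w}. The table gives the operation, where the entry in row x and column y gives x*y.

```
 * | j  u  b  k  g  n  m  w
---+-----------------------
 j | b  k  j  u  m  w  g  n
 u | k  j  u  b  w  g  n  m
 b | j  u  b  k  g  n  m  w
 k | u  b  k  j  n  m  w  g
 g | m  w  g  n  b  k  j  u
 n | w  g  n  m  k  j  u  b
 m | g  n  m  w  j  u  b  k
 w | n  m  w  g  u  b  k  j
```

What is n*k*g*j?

b

n*k = m
m*g = j
j*j = b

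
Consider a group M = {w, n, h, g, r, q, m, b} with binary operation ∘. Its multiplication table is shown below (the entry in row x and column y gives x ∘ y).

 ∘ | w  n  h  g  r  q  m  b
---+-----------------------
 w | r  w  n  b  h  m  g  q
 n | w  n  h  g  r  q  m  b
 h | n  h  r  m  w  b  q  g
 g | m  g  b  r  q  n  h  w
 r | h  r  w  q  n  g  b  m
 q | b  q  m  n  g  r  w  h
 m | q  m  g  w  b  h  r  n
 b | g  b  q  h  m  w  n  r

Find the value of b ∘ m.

n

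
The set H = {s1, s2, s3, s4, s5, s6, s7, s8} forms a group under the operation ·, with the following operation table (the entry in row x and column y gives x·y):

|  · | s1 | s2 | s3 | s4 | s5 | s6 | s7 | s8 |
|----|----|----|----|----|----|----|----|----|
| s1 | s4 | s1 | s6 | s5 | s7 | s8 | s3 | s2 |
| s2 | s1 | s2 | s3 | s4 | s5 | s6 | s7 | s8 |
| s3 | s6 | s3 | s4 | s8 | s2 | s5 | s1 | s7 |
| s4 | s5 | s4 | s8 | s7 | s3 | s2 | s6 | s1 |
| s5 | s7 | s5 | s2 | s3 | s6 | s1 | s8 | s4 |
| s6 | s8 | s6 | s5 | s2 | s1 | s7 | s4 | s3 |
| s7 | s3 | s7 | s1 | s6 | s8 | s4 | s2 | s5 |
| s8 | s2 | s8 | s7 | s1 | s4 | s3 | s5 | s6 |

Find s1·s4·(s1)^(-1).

s4

The identity is s2. In row s1, the entry s2 sits in column s8, so s1^(-1) = s8.
s1·s4 = s5
s5·s8 = s4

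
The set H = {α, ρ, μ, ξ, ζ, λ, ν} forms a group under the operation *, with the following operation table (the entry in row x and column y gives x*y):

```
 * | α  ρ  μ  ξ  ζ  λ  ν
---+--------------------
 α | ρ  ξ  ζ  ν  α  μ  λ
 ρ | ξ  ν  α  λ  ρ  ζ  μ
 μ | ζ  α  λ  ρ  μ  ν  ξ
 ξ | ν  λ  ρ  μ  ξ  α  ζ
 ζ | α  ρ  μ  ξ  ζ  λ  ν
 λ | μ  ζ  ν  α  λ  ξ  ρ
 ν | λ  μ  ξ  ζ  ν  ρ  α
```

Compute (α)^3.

α^1 = α
α^2 = α*α = ρ
α^3 = ρ*α = ξ

ξ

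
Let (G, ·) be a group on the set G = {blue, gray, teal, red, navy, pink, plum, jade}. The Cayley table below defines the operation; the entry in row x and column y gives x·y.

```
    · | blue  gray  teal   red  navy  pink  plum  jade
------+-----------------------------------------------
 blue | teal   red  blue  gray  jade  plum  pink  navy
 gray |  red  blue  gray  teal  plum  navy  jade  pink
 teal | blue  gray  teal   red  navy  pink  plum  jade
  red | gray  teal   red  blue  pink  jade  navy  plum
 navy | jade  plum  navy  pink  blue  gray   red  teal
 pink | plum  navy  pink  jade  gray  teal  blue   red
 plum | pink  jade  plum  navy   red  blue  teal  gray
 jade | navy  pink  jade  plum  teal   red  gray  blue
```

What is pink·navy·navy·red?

pink·navy = gray
gray·navy = plum
plum·red = navy

navy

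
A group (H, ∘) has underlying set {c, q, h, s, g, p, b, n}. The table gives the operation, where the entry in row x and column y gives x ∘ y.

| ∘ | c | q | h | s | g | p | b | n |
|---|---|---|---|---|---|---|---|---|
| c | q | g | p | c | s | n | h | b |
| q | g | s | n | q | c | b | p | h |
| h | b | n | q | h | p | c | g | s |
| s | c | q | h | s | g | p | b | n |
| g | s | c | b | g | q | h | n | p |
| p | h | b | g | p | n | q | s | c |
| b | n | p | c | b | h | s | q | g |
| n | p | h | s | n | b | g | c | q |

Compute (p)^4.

p^1 = p
p^2 = p ∘ p = q
p^3 = q ∘ p = b
p^4 = b ∘ p = s

s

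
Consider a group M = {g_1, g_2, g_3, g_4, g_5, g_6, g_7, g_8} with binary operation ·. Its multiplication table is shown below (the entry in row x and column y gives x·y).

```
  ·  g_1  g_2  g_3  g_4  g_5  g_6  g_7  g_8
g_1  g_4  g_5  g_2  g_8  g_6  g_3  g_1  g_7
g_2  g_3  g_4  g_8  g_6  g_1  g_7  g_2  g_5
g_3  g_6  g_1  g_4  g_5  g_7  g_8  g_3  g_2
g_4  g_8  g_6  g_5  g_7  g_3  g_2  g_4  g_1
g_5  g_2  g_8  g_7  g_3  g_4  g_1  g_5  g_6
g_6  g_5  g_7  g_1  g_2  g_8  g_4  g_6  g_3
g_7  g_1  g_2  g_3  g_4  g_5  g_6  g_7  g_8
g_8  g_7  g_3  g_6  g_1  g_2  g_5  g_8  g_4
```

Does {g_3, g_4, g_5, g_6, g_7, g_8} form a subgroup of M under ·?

g_4·g_8 = g_1, which is not in {g_3, g_4, g_5, g_6, g_7, g_8}.
The subset is not closed under ·, so it is not a subgroup.

No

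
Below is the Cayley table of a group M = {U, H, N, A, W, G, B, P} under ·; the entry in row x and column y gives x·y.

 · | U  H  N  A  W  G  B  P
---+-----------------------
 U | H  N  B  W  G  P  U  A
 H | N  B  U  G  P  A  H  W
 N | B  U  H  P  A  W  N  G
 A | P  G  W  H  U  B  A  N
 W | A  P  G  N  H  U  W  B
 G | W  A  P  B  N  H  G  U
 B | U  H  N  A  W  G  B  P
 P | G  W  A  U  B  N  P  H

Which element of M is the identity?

B

The identity e satisfies e·x = x for all x, so its row in the table reproduces the column headers.
Row B reads: U, H, N, A, W, G, B, P — exactly the header order. So B is the identity.
(Structurally, M here is isomorphic to the quaternion group Q_8.)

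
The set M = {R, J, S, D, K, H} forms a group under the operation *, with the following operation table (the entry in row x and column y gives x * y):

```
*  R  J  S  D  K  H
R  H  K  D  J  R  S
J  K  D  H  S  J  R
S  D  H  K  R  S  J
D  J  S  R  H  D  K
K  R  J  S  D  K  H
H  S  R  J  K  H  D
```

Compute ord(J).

6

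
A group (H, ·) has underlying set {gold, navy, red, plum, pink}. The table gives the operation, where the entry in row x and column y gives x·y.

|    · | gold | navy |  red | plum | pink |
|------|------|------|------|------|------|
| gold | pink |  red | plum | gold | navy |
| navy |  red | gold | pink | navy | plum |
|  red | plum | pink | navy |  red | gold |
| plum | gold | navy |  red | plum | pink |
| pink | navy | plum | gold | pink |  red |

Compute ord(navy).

The identity element is plum (its row matches the header).
navy^1 = navy
navy^2 = navy·navy = gold
navy^3 = gold·navy = red
navy^4 = red·navy = pink
navy^5 = pink·navy = plum
The first power of navy equal to the identity is navy^5, so ord(navy) = 5.

5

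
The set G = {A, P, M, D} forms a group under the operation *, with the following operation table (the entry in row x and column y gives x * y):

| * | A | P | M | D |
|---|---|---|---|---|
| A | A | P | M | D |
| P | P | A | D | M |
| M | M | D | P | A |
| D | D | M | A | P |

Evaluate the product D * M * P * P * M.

M

D * M = A
A * P = P
P * P = A
A * M = M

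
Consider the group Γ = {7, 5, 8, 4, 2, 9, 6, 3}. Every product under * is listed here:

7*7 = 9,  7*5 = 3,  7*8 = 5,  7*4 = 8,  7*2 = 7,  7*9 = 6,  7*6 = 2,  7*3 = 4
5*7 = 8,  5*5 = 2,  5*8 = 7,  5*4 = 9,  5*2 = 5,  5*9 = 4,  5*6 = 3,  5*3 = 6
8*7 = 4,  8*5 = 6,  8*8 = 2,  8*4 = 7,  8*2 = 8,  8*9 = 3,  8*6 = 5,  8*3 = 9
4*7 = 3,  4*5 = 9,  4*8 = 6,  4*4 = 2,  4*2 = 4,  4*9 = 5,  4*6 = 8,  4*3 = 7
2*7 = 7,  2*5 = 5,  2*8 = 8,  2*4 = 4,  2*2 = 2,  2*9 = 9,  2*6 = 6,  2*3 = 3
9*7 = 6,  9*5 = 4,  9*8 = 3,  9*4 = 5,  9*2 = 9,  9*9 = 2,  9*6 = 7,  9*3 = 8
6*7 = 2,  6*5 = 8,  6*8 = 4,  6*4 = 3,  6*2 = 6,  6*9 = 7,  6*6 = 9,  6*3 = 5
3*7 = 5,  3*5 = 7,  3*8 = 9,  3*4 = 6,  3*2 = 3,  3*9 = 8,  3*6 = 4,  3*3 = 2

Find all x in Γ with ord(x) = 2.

{3, 4, 5, 8, 9}

Identity is 2. Compute the order of each non-identity element by repeated multiplication:
  7: 7 → 9 → 6 → 2  (order 4)
  5: 5 → 2  (order 2)
  8: 8 → 2  (order 2)
  4: 4 → 2  (order 2)
  9: 9 → 2  (order 2)
  6: 6 → 9 → 7 → 2  (order 4)
  3: 3 → 2  (order 2)
Elements of order 2: {3, 4, 5, 8, 9}.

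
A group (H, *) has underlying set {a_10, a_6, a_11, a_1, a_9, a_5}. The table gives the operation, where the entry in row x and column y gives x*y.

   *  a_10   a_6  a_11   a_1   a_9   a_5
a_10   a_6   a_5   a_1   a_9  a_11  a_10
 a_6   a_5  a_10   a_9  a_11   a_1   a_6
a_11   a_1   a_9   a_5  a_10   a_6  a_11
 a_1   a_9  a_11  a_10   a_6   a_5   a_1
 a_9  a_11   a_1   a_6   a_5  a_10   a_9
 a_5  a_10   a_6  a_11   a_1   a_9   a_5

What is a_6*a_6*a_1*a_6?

a_1

a_6*a_6 = a_10
a_10*a_1 = a_9
a_9*a_6 = a_1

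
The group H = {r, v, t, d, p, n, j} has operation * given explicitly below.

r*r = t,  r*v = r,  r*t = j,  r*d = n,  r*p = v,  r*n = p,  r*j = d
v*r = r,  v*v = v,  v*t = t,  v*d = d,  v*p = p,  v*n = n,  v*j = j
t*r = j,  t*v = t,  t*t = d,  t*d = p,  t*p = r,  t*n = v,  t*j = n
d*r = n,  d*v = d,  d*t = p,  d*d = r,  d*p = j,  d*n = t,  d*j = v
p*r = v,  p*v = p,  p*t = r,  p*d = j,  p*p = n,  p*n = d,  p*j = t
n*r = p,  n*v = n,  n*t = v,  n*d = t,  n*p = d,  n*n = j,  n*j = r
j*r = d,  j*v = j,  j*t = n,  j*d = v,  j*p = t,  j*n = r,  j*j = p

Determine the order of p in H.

7

The identity element is v (its row matches the header).
p^1 = p
p^2 = p*p = n
p^3 = n*p = d
p^4 = d*p = j
p^5 = j*p = t
p^6 = t*p = r
p^7 = r*p = v
The first power of p equal to the identity is p^7, so ord(p) = 7.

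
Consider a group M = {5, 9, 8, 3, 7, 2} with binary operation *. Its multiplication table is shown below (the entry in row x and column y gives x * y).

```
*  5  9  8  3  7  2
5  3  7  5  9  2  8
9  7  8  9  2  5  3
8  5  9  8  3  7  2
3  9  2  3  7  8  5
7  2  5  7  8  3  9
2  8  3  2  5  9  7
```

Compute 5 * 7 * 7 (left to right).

9

5 * 7 = 2
2 * 7 = 9
(Structurally, M here is isomorphic to the cyclic group Z_6.)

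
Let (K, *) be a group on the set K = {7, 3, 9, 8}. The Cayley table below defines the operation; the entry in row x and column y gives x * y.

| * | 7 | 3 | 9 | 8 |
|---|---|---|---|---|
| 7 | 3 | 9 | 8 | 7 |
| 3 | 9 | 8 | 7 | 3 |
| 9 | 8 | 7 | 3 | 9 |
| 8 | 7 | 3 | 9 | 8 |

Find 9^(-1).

First locate the identity: row 8 matches the header, so 8 is the identity.
Scan row 9 for 8: 9 * 7 = 8. Hence 9^(-1) = 7.

7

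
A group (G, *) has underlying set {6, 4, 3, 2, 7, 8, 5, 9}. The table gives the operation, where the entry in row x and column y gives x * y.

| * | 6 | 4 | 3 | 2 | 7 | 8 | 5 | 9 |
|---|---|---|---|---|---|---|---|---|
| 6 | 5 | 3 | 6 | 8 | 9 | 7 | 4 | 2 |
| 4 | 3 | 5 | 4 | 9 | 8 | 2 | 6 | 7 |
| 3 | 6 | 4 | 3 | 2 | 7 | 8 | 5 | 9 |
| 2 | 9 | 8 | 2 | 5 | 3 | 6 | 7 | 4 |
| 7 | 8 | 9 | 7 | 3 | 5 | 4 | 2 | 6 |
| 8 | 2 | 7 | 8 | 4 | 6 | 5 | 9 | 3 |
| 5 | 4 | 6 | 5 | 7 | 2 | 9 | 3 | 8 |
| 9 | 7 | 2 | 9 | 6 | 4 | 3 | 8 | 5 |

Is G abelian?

8 * 2 = 4 but 2 * 8 = 6.
Since 8 and 2 do not commute, G is not abelian.

No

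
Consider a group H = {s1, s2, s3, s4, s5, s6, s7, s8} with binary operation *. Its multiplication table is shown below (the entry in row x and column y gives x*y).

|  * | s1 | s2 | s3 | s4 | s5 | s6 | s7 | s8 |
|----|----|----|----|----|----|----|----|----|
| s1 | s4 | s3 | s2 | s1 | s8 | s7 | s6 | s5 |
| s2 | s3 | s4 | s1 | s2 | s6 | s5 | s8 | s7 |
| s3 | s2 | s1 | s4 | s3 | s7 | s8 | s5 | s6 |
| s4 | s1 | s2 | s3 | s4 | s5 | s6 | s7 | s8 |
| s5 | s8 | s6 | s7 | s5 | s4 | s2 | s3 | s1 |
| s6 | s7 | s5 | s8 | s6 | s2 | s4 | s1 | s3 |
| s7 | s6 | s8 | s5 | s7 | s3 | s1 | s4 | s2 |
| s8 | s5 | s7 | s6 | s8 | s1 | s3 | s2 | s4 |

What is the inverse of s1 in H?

s1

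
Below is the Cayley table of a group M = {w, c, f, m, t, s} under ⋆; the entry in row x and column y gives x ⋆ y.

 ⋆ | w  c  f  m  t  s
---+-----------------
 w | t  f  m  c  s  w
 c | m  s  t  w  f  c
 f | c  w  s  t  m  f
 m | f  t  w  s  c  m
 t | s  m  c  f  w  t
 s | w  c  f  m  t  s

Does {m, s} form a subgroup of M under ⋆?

Yes

{m, s} contains the identity s.
Checking products: every product of two elements of {m, s} (read from the table) lies in {m, s}, so the set is closed.
In a finite group, a nonempty closed subset is a subgroup. So {m, s} ≤ M.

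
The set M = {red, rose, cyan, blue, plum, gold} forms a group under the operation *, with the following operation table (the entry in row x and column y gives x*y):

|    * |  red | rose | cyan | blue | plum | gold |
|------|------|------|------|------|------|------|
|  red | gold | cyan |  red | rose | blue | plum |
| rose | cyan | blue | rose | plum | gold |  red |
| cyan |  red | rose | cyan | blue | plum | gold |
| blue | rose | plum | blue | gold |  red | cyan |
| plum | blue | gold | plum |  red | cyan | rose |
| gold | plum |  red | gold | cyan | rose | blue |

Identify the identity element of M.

cyan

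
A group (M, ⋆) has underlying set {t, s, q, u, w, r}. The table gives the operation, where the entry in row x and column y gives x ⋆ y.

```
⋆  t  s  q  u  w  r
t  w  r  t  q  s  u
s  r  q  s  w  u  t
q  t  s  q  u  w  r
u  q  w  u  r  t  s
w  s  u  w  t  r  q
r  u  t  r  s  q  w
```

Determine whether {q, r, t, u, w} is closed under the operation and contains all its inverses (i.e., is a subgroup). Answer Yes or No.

No

u ⋆ r = s, which is not in {q, r, t, u, w}.
The subset is not closed under ⋆, so it is not a subgroup.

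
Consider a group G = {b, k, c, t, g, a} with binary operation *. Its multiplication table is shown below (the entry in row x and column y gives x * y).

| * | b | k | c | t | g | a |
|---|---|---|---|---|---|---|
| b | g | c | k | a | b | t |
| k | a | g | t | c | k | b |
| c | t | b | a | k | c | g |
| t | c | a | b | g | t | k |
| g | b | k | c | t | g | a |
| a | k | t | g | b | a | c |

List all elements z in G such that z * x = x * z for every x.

An element z is central iff its row equals its column in the table.
For k: k * c = t ≠ b = c * k, so k ∉ Z.
Checking each element this way leaves Z(G) = {g}.
(Structurally, G here is isomorphic to the symmetric group S_3.)

{g}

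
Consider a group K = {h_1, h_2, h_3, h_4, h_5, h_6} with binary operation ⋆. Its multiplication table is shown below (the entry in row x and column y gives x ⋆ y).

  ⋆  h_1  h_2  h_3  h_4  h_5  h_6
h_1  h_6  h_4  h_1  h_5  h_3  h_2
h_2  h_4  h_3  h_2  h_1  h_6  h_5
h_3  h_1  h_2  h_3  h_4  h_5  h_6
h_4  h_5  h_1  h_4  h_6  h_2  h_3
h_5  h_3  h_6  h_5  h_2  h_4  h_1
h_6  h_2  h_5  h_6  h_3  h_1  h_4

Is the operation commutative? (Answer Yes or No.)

Yes

Check whether the table is symmetric across its main diagonal.
Every entry (row x, col y) equals the entry (row y, col x), so K is abelian.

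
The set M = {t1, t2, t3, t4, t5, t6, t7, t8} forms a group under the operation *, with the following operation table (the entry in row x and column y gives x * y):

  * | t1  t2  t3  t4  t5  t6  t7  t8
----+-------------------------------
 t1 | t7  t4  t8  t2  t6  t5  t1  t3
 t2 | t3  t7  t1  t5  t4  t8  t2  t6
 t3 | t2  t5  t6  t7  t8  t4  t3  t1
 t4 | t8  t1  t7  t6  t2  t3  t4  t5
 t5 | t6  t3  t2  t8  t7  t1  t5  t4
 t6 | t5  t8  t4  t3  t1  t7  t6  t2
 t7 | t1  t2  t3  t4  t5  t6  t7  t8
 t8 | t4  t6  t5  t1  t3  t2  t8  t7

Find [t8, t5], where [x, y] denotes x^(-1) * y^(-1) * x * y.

Identity is t7; from the table t8^(-1) = t8 and t5^(-1) = t5.
t8 * t5 = t3
t3 * t8 = t1
t1 * t5 = t6
(Structurally, M here is isomorphic to the dihedral group D_4.)

t6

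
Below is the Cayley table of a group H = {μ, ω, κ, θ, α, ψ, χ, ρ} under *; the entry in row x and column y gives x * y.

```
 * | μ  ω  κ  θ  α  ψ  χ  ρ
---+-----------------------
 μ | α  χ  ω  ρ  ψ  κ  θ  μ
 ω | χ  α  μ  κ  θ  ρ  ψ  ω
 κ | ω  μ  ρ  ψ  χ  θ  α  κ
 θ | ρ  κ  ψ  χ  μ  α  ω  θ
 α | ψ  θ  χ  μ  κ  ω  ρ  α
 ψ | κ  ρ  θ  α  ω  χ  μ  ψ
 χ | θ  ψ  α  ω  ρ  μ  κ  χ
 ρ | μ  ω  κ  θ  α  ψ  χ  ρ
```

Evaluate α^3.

α^1 = α
α^2 = α * α = κ
α^3 = κ * α = χ

χ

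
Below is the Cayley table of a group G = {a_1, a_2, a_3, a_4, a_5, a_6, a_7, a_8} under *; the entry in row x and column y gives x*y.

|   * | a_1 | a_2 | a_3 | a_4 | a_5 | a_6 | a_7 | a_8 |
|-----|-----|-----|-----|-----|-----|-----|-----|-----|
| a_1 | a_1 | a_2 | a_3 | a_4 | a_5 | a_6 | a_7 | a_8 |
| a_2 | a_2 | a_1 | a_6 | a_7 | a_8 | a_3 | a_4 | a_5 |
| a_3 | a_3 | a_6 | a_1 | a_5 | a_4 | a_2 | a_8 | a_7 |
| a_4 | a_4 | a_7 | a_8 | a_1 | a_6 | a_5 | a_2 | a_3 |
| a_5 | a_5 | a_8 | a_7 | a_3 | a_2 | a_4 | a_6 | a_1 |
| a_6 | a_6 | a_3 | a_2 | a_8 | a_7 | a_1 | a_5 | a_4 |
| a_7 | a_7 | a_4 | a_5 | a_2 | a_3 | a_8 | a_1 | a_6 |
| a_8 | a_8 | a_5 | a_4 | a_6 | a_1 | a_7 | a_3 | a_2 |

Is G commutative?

a_8*a_4 = a_6 but a_4*a_8 = a_3.
Since a_8 and a_4 do not commute, G is not abelian.

No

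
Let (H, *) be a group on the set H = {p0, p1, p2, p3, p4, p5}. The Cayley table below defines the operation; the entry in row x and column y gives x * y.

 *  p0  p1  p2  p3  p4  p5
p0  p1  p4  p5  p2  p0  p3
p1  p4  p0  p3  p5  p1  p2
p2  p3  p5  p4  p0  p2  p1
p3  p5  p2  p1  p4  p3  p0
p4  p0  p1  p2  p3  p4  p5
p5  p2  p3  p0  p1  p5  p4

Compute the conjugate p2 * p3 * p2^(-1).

The identity is p4. In row p2, the entry p4 sits in column p2, so p2^(-1) = p2.
p2 * p3 = p0
p0 * p2 = p5

p5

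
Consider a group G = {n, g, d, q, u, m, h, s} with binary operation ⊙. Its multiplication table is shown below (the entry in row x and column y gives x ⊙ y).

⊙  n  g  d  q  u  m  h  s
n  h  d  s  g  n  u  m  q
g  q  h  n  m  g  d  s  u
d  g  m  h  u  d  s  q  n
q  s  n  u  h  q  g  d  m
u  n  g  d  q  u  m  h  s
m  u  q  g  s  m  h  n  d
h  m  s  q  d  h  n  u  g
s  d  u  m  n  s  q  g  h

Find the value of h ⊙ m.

Read row h, column m: h ⊙ m = n.
(Structurally, G here is isomorphic to the quaternion group Q_8.)

n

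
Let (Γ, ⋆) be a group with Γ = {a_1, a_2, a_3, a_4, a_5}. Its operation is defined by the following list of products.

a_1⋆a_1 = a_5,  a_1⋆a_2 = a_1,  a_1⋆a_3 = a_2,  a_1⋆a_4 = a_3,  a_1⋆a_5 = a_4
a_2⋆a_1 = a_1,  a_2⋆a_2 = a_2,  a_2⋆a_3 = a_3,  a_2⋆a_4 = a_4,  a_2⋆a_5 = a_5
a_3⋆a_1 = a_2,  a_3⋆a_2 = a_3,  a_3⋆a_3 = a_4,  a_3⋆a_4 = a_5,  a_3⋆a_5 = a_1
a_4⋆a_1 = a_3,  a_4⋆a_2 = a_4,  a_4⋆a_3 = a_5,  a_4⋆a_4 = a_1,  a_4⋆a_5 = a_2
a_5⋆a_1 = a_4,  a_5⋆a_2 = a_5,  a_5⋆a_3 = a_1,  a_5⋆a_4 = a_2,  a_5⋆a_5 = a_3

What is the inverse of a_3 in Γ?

a_1

First locate the identity: row a_2 matches the header, so a_2 is the identity.
Scan row a_3 for a_2: a_3 ⋆ a_1 = a_2. Hence a_3^(-1) = a_1.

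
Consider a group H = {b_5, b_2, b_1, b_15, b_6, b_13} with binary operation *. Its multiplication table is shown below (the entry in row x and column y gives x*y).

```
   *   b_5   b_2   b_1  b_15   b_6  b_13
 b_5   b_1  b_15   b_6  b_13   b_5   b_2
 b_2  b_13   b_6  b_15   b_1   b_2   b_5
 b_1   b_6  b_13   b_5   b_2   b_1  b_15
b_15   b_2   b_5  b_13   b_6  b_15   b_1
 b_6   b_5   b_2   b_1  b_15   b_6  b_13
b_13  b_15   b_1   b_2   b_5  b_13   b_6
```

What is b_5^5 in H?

b_5^1 = b_5
b_5^2 = b_5*b_5 = b_1
b_5^3 = b_1*b_5 = b_6
b_5^4 = b_6*b_5 = b_5
b_5^5 = b_5*b_5 = b_1

b_1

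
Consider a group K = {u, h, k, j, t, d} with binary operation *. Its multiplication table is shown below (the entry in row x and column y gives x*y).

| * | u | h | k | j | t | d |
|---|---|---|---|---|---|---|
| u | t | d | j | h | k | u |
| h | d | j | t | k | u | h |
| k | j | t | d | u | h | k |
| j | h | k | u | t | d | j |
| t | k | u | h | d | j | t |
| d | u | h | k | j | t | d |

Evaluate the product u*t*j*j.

u*t = k
k*j = u
u*j = h
(Structurally, K here is isomorphic to the cyclic group Z_6.)

h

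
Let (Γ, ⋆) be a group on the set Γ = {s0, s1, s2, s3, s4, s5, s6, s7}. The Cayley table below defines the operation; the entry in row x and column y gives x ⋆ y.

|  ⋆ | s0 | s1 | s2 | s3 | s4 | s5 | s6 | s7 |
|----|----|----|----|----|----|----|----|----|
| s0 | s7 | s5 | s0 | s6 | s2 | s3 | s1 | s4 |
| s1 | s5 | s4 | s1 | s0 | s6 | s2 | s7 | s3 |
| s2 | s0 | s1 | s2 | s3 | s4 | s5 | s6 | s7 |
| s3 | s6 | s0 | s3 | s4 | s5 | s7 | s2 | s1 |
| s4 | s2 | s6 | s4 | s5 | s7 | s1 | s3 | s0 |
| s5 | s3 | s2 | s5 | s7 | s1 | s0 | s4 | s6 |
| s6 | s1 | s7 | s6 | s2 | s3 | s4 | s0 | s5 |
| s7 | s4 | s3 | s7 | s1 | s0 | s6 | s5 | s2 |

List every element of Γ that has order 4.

Identity is s2. Compute the order of each non-identity element by repeated multiplication:
  s0: s0 → s7 → s4 → s2  (order 4)
  s1: s1 → s4 → s6 → s7 → s3 → s0 → s5 → s2  (order 8)
  s3: s3 → s4 → s5 → s7 → s1 → s0 → s6 → s2  (order 8)
  s4: s4 → s7 → s0 → s2  (order 4)
  s5: s5 → s0 → s3 → s7 → s6 → s4 → s1 → s2  (order 8)
  s6: s6 → s0 → s1 → s7 → s5 → s4 → s3 → s2  (order 8)
  s7: s7 → s2  (order 2)
Elements of order 4: {s0, s4}.

{s0, s4}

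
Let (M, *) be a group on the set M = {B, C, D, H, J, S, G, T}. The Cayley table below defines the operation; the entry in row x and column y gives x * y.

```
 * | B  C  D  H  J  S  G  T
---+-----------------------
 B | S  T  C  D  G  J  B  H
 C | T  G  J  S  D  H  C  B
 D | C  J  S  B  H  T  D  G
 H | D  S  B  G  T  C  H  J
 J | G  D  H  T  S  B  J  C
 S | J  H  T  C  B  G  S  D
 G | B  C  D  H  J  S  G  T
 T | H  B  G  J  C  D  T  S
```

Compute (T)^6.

S

T^1 = T
T^2 = T * T = S
T^3 = S * T = D
T^4 = D * T = G
T^5 = G * T = T
T^6 = T * T = S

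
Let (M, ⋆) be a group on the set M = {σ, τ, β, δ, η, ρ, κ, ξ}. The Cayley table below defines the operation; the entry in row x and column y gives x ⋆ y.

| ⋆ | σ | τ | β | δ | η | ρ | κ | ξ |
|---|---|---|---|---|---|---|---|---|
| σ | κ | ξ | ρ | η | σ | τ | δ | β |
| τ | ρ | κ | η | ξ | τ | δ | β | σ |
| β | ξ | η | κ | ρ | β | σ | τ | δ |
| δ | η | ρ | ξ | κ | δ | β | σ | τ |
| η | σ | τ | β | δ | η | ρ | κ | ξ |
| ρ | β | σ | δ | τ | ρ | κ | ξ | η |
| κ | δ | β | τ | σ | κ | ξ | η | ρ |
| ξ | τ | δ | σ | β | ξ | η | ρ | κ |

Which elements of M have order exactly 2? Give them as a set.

Identity is η. Compute the order of each non-identity element by repeated multiplication:
  σ: σ → κ → δ → η  (order 4)
  τ: τ → κ → β → η  (order 4)
  β: β → κ → τ → η  (order 4)
  δ: δ → κ → σ → η  (order 4)
  ρ: ρ → κ → ξ → η  (order 4)
  κ: κ → η  (order 2)
  ξ: ξ → κ → ρ → η  (order 4)
Elements of order 2: {κ}.

{κ}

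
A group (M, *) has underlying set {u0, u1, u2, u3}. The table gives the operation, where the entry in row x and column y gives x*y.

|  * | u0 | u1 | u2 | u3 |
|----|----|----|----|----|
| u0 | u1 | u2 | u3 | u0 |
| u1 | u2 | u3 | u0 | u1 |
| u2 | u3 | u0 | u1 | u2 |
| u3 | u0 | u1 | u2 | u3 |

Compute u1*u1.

Read row u1, column u1: u1*u1 = u3.

u3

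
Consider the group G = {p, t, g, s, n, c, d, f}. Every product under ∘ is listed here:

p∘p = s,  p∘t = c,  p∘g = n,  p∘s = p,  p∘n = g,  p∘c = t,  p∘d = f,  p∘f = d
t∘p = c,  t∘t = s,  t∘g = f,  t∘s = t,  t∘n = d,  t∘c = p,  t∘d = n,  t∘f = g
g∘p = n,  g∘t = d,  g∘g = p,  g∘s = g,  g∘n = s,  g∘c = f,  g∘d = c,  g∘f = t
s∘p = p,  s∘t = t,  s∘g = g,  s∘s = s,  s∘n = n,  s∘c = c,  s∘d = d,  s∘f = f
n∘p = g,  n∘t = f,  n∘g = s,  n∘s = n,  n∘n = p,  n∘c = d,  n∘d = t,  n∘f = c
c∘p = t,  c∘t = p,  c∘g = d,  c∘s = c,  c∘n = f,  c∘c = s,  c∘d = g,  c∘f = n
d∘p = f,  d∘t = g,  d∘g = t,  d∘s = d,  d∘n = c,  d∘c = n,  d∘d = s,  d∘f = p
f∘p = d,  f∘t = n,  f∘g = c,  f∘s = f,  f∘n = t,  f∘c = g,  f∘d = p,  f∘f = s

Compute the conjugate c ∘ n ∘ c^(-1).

g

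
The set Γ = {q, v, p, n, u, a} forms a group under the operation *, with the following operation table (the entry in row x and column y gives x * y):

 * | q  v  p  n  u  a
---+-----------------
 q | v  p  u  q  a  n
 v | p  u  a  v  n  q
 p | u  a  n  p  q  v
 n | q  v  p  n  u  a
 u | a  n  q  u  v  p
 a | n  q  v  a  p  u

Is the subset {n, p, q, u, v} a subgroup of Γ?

No

q * u = a, which is not in {n, p, q, u, v}.
The subset is not closed under *, so it is not a subgroup.
(Structurally, Γ here is isomorphic to the cyclic group Z_6.)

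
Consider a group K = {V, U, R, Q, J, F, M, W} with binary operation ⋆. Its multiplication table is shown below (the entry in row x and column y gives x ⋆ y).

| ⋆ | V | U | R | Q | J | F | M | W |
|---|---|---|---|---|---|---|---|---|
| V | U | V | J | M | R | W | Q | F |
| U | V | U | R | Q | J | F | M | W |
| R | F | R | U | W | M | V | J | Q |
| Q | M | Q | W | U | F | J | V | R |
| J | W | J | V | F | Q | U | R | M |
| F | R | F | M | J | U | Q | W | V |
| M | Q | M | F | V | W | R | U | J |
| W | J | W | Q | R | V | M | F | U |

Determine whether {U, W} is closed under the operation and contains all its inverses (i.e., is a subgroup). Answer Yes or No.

Yes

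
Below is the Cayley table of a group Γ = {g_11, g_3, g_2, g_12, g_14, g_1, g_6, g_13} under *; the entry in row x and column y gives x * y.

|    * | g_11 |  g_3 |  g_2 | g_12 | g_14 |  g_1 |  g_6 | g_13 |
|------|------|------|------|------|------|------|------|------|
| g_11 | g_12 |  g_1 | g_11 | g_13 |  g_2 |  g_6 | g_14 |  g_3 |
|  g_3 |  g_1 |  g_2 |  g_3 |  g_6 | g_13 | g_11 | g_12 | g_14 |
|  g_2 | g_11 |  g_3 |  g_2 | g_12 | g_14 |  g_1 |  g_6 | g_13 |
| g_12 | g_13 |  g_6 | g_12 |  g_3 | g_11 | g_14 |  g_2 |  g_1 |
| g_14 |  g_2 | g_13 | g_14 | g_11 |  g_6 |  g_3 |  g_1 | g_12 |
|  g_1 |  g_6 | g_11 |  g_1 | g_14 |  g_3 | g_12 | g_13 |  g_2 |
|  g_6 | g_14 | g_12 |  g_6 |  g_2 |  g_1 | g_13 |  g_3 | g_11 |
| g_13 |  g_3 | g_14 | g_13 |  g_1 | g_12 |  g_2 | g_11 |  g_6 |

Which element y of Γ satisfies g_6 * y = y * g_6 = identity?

g_12

First locate the identity: row g_2 matches the header, so g_2 is the identity.
Scan row g_6 for g_2: g_6 * g_12 = g_2. Hence g_6^(-1) = g_12.
(Structurally, Γ here is isomorphic to the cyclic group Z_8.)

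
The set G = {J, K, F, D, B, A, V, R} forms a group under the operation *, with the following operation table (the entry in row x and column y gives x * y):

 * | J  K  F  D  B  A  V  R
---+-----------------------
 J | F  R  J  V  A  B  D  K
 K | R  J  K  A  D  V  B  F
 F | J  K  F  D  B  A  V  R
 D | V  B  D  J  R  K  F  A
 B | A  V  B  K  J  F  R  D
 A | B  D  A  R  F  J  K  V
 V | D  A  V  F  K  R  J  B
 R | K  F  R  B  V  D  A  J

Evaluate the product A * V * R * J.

A * V = K
K * R = F
F * J = J

J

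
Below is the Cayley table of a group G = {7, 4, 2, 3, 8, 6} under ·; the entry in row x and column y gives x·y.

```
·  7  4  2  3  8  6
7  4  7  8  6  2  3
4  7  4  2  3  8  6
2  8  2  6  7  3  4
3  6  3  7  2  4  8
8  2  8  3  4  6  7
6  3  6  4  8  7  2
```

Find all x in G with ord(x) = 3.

{2, 6}

Identity is 4. Compute the order of each non-identity element by repeated multiplication:
  7: 7 → 4  (order 2)
  2: 2 → 6 → 4  (order 3)
  3: 3 → 2 → 7 → 6 → 8 → 4  (order 6)
  8: 8 → 6 → 7 → 2 → 3 → 4  (order 6)
  6: 6 → 2 → 4  (order 3)
Elements of order 3: {2, 6}.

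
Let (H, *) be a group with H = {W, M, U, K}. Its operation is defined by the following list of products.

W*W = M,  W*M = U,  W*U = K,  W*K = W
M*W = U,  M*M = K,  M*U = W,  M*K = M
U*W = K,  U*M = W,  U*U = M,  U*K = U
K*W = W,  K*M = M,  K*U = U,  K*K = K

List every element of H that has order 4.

Identity is K. Compute the order of each non-identity element by repeated multiplication:
  W: W → M → U → K  (order 4)
  M: M → K  (order 2)
  U: U → M → W → K  (order 4)
Elements of order 4: {U, W}.

{U, W}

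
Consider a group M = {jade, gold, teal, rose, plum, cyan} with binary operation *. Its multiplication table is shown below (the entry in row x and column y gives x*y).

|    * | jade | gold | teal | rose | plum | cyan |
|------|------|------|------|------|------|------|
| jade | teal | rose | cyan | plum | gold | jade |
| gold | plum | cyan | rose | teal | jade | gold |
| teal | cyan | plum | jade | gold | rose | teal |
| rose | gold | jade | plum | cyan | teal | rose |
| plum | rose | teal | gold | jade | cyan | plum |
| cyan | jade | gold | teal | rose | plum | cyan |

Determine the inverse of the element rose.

First locate the identity: row cyan matches the header, so cyan is the identity.
Scan row rose for cyan: rose*rose = cyan. Hence rose^(-1) = rose.
(Structurally, M here is isomorphic to the symmetric group S_3.)

rose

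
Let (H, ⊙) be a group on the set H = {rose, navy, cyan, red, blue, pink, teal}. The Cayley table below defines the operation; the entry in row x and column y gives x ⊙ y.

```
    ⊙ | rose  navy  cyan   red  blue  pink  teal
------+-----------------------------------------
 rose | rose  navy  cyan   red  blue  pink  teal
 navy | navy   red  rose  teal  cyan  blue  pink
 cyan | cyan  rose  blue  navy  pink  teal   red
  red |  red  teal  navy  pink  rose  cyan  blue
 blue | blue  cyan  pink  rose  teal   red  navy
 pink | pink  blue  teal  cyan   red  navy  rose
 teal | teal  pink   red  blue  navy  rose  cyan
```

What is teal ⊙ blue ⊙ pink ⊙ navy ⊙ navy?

teal ⊙ blue = navy
navy ⊙ pink = blue
blue ⊙ navy = cyan
cyan ⊙ navy = rose

rose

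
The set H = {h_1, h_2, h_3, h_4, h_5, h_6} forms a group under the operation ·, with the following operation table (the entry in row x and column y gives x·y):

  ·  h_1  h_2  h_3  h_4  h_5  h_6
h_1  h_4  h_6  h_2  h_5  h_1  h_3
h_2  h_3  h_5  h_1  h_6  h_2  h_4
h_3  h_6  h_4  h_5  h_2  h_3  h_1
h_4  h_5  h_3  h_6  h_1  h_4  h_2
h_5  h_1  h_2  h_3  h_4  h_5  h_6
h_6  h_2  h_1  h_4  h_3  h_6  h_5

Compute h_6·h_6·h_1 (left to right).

h_1

h_6·h_6 = h_5
h_5·h_1 = h_1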